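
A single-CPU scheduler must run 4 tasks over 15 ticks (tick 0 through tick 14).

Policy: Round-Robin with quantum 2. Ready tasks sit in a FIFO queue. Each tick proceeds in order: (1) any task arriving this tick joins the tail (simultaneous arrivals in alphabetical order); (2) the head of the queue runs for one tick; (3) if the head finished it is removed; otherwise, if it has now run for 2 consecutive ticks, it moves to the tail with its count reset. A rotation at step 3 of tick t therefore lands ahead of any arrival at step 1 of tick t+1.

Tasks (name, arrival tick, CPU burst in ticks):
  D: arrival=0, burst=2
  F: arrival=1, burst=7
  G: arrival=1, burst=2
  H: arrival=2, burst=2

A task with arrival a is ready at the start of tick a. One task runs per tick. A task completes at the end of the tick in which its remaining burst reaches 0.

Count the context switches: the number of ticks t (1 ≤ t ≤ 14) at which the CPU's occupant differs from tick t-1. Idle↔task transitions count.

context switches = 5

t=0: queue=[D] q_used=0 → run D
t=1: queue=[D,F,G] q_used=1 → run D
t=2: queue=[F,G,H] q_used=0 → run F
t=3: queue=[F,G,H] q_used=1 → run F
t=4: queue=[G,H,F] q_used=0 → run G
t=5: queue=[G,H,F] q_used=1 → run G
t=6: queue=[H,F] q_used=0 → run H
t=7: queue=[H,F] q_used=1 → run H
t=8: queue=[F] q_used=0 → run F
t=9: queue=[F] q_used=1 → run F
t=10: queue=[F] q_used=0 → run F
t=11: queue=[F] q_used=1 → run F
t=12: queue=[F] q_used=0 → run F
t=13: (idle)
t=14: (idle)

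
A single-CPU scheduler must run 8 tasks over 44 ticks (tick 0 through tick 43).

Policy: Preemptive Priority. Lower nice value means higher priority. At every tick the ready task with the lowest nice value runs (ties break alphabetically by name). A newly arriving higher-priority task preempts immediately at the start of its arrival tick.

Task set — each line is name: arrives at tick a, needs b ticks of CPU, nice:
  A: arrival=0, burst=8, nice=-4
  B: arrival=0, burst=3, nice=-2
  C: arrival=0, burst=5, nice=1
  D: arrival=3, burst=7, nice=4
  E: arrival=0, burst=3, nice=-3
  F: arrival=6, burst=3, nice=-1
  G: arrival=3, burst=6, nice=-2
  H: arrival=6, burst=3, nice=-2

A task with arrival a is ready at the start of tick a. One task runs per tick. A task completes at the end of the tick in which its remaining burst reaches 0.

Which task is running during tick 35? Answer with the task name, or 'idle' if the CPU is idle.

running at tick 35 = D

t=0: ready={A,B,C,E} → run A
t=1: ready={A,B,C,E} → run A
t=2: ready={A,B,C,E} → run A
t=3: ready={A,B,C,D,E,G} → run A
t=4: ready={A,B,C,D,E,G} → run A
t=5: ready={A,B,C,D,E,G} → run A
t=6: ready={A,B,C,D,E,F,G,H} → run A
t=7: ready={A,B,C,D,E,F,G,H} → run A
t=8: ready={B,C,D,E,F,G,H} → run E
t=9: ready={B,C,D,E,F,G,H} → run E
t=10: ready={B,C,D,E,F,G,H} → run E
t=11: ready={B,C,D,F,G,H} → run B
t=12: ready={B,C,D,F,G,H} → run B
t=13: ready={B,C,D,F,G,H} → run B
t=14: ready={C,D,F,G,H} → run G
t=15: ready={C,D,F,G,H} → run G
t=16: ready={C,D,F,G,H} → run G
t=17: ready={C,D,F,G,H} → run G
t=18: ready={C,D,F,G,H} → run G
t=19: ready={C,D,F,G,H} → run G
t=20: ready={C,D,F,H} → run H
t=21: ready={C,D,F,H} → run H
t=22: ready={C,D,F,H} → run H
t=23: ready={C,D,F} → run F
t=24: ready={C,D,F} → run F
t=25: ready={C,D,F} → run F
t=26: ready={C,D} → run C
t=27: ready={C,D} → run C
t=28: ready={C,D} → run C
t=29: ready={C,D} → run C
t=30: ready={C,D} → run C
t=31: ready={D} → run D
t=32: ready={D} → run D
t=33: ready={D} → run D
t=34: ready={D} → run D
t=35: ready={D} → run D
t=36: ready={D} → run D
t=37: ready={D} → run D
t=38: (idle)
t=39: (idle)
t=40: (idle)
t=41: (idle)
t=42: (idle)
t=43: (idle)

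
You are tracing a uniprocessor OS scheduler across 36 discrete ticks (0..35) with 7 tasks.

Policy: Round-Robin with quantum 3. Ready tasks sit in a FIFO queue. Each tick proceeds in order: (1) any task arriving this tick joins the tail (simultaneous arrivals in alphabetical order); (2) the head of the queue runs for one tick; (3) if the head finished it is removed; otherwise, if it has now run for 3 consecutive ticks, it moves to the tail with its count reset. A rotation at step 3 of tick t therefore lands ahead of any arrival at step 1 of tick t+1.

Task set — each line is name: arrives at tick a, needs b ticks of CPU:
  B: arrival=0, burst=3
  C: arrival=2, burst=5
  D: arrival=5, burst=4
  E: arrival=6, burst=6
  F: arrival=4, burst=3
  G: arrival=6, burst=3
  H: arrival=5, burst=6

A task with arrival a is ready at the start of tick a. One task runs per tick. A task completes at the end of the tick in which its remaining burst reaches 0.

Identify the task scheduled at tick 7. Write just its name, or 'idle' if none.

t=0: queue=[B] q_used=0 → run B
t=1: queue=[B] q_used=1 → run B
t=2: queue=[B,C] q_used=2 → run B
t=3: queue=[C] q_used=0 → run C
t=4: queue=[C,F] q_used=1 → run C
t=5: queue=[C,F,D,H] q_used=2 → run C
t=6: queue=[F,D,H,C,E,G] q_used=0 → run F
t=7: queue=[F,D,H,C,E,G] q_used=1 → run F
t=8: queue=[F,D,H,C,E,G] q_used=2 → run F
t=9: queue=[D,H,C,E,G] q_used=0 → run D
t=10: queue=[D,H,C,E,G] q_used=1 → run D
t=11: queue=[D,H,C,E,G] q_used=2 → run D
t=12: queue=[H,C,E,G,D] q_used=0 → run H
t=13: queue=[H,C,E,G,D] q_used=1 → run H
t=14: queue=[H,C,E,G,D] q_used=2 → run H
t=15: queue=[C,E,G,D,H] q_used=0 → run C
t=16: queue=[C,E,G,D,H] q_used=1 → run C
t=17: queue=[E,G,D,H] q_used=0 → run E
t=18: queue=[E,G,D,H] q_used=1 → run E
t=19: queue=[E,G,D,H] q_used=2 → run E
t=20: queue=[G,D,H,E] q_used=0 → run G
t=21: queue=[G,D,H,E] q_used=1 → run G
t=22: queue=[G,D,H,E] q_used=2 → run G
t=23: queue=[D,H,E] q_used=0 → run D
t=24: queue=[H,E] q_used=0 → run H
t=25: queue=[H,E] q_used=1 → run H
t=26: queue=[H,E] q_used=2 → run H
t=27: queue=[E] q_used=0 → run E
t=28: queue=[E] q_used=1 → run E
t=29: queue=[E] q_used=2 → run E
t=30: (idle)
t=31: (idle)
t=32: (idle)
t=33: (idle)
t=34: (idle)
t=35: (idle)

running at tick 7 = F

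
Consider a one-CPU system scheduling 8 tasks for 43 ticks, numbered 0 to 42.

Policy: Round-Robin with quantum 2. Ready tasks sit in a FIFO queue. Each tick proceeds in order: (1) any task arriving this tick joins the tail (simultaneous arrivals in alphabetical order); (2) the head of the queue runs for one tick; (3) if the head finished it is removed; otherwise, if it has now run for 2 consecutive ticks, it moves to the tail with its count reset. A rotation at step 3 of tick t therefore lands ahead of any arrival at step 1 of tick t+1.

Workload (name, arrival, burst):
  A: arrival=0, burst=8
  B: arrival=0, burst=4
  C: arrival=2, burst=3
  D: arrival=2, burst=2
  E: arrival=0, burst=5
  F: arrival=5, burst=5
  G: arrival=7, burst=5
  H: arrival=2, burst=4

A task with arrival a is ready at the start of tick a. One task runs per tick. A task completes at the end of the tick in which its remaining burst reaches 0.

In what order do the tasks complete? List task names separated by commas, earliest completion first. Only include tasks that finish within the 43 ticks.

t=0: queue=[A,B,E] q_used=0 → run A
t=1: queue=[A,B,E] q_used=1 → run A
t=2: queue=[B,E,A,C,D,H] q_used=0 → run B
t=3: queue=[B,E,A,C,D,H] q_used=1 → run B
t=4: queue=[E,A,C,D,H,B] q_used=0 → run E
t=5: queue=[E,A,C,D,H,B,F] q_used=1 → run E
t=6: queue=[A,C,D,H,B,F,E] q_used=0 → run A
t=7: queue=[A,C,D,H,B,F,E,G] q_used=1 → run A
t=8: queue=[C,D,H,B,F,E,G,A] q_used=0 → run C
t=9: queue=[C,D,H,B,F,E,G,A] q_used=1 → run C
t=10: queue=[D,H,B,F,E,G,A,C] q_used=0 → run D
t=11: queue=[D,H,B,F,E,G,A,C] q_used=1 → run D
t=12: queue=[H,B,F,E,G,A,C] q_used=0 → run H
t=13: queue=[H,B,F,E,G,A,C] q_used=1 → run H
t=14: queue=[B,F,E,G,A,C,H] q_used=0 → run B
t=15: queue=[B,F,E,G,A,C,H] q_used=1 → run B
t=16: queue=[F,E,G,A,C,H] q_used=0 → run F
t=17: queue=[F,E,G,A,C,H] q_used=1 → run F
t=18: queue=[E,G,A,C,H,F] q_used=0 → run E
t=19: queue=[E,G,A,C,H,F] q_used=1 → run E
t=20: queue=[G,A,C,H,F,E] q_used=0 → run G
t=21: queue=[G,A,C,H,F,E] q_used=1 → run G
t=22: queue=[A,C,H,F,E,G] q_used=0 → run A
t=23: queue=[A,C,H,F,E,G] q_used=1 → run A
t=24: queue=[C,H,F,E,G,A] q_used=0 → run C
t=25: queue=[H,F,E,G,A] q_used=0 → run H
t=26: queue=[H,F,E,G,A] q_used=1 → run H
t=27: queue=[F,E,G,A] q_used=0 → run F
t=28: queue=[F,E,G,A] q_used=1 → run F
t=29: queue=[E,G,A,F] q_used=0 → run E
t=30: queue=[G,A,F] q_used=0 → run G
t=31: queue=[G,A,F] q_used=1 → run G
t=32: queue=[A,F,G] q_used=0 → run A
t=33: queue=[A,F,G] q_used=1 → run A
t=34: queue=[F,G] q_used=0 → run F
t=35: queue=[G] q_used=0 → run G
t=36: (idle)
t=37: (idle)
t=38: (idle)
t=39: (idle)
t=40: (idle)
t=41: (idle)
t=42: (idle)

completion order = D, B, C, H, E, A, F, G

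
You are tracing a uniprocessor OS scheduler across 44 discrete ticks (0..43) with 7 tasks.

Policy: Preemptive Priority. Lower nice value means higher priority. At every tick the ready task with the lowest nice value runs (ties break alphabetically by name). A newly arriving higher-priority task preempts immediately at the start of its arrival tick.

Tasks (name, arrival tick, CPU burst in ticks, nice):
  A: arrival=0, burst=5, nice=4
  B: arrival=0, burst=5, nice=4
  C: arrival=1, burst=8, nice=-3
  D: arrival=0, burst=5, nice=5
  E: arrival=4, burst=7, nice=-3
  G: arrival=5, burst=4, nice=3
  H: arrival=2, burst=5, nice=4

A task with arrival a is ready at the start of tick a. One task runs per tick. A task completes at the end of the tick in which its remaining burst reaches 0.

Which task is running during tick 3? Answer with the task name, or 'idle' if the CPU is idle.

running at tick 3 = C

t=0: ready={A,B,D} → run A
t=1: ready={A,B,C,D} → run C
t=2: ready={A,B,C,D,H} → run C
t=3: ready={A,B,C,D,H} → run C
t=4: ready={A,B,C,D,E,H} → run C
t=5: ready={A,B,C,D,E,G,H} → run C
t=6: ready={A,B,C,D,E,G,H} → run C
t=7: ready={A,B,C,D,E,G,H} → run C
t=8: ready={A,B,C,D,E,G,H} → run C
t=9: ready={A,B,D,E,G,H} → run E
t=10: ready={A,B,D,E,G,H} → run E
t=11: ready={A,B,D,E,G,H} → run E
t=12: ready={A,B,D,E,G,H} → run E
t=13: ready={A,B,D,E,G,H} → run E
t=14: ready={A,B,D,E,G,H} → run E
t=15: ready={A,B,D,E,G,H} → run E
t=16: ready={A,B,D,G,H} → run G
t=17: ready={A,B,D,G,H} → run G
t=18: ready={A,B,D,G,H} → run G
t=19: ready={A,B,D,G,H} → run G
t=20: ready={A,B,D,H} → run A
t=21: ready={A,B,D,H} → run A
t=22: ready={A,B,D,H} → run A
t=23: ready={A,B,D,H} → run A
t=24: ready={B,D,H} → run B
t=25: ready={B,D,H} → run B
t=26: ready={B,D,H} → run B
t=27: ready={B,D,H} → run B
t=28: ready={B,D,H} → run B
t=29: ready={D,H} → run H
t=30: ready={D,H} → run H
t=31: ready={D,H} → run H
t=32: ready={D,H} → run H
t=33: ready={D,H} → run H
t=34: ready={D} → run D
t=35: ready={D} → run D
t=36: ready={D} → run D
t=37: ready={D} → run D
t=38: ready={D} → run D
t=39: (idle)
t=40: (idle)
t=41: (idle)
t=42: (idle)
t=43: (idle)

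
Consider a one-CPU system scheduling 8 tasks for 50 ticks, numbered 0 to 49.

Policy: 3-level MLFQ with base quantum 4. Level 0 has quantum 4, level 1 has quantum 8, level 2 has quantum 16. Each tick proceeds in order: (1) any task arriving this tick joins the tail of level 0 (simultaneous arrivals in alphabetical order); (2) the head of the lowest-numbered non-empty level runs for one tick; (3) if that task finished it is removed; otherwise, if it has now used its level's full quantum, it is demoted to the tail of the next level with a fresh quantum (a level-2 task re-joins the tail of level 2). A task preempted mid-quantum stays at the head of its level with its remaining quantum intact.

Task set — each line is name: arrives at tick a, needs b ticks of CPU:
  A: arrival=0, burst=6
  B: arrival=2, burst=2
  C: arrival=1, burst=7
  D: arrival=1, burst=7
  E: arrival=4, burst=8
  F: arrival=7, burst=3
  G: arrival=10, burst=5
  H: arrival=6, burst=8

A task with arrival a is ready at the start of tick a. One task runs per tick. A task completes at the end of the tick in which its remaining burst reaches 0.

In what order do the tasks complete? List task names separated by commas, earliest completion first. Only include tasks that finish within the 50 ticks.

completion order = B, F, A, C, D, E, H, G

t=0: L0/L1/L2 = A/-/- → run A
t=1: L0/L1/L2 = ACD/-/- → run A
t=2: L0/L1/L2 = ACDB/-/- → run A
t=3: L0/L1/L2 = ACDB/-/- → run A
t=4: L0/L1/L2 = CDBE/A/- → run C
t=5: L0/L1/L2 = CDBE/A/- → run C
t=6: L0/L1/L2 = CDBEH/A/- → run C
t=7: L0/L1/L2 = CDBEHF/A/- → run C
t=8: L0/L1/L2 = DBEHF/AC/- → run D
t=9: L0/L1/L2 = DBEHF/AC/- → run D
t=10: L0/L1/L2 = DBEHFG/AC/- → run D
t=11: L0/L1/L2 = DBEHFG/AC/- → run D
t=12: L0/L1/L2 = BEHFG/ACD/- → run B
t=13: L0/L1/L2 = BEHFG/ACD/- → run B
t=14: L0/L1/L2 = EHFG/ACD/- → run E
t=15: L0/L1/L2 = EHFG/ACD/- → run E
t=16: L0/L1/L2 = EHFG/ACD/- → run E
t=17: L0/L1/L2 = EHFG/ACD/- → run E
t=18: L0/L1/L2 = HFG/ACDE/- → run H
t=19: L0/L1/L2 = HFG/ACDE/- → run H
t=20: L0/L1/L2 = HFG/ACDE/- → run H
t=21: L0/L1/L2 = HFG/ACDE/- → run H
t=22: L0/L1/L2 = FG/ACDEH/- → run F
t=23: L0/L1/L2 = FG/ACDEH/- → run F
t=24: L0/L1/L2 = FG/ACDEH/- → run F
t=25: L0/L1/L2 = G/ACDEH/- → run G
t=26: L0/L1/L2 = G/ACDEH/- → run G
t=27: L0/L1/L2 = G/ACDEH/- → run G
t=28: L0/L1/L2 = G/ACDEH/- → run G
t=29: L0/L1/L2 = -/ACDEHG/- → run A
t=30: L0/L1/L2 = -/ACDEHG/- → run A
t=31: L0/L1/L2 = -/CDEHG/- → run C
t=32: L0/L1/L2 = -/CDEHG/- → run C
t=33: L0/L1/L2 = -/CDEHG/- → run C
t=34: L0/L1/L2 = -/DEHG/- → run D
t=35: L0/L1/L2 = -/DEHG/- → run D
t=36: L0/L1/L2 = -/DEHG/- → run D
t=37: L0/L1/L2 = -/EHG/- → run E
t=38: L0/L1/L2 = -/EHG/- → run E
t=39: L0/L1/L2 = -/EHG/- → run E
t=40: L0/L1/L2 = -/EHG/- → run E
t=41: L0/L1/L2 = -/HG/- → run H
t=42: L0/L1/L2 = -/HG/- → run H
t=43: L0/L1/L2 = -/HG/- → run H
t=44: L0/L1/L2 = -/HG/- → run H
t=45: L0/L1/L2 = -/G/- → run G
t=46: (idle)
t=47: (idle)
t=48: (idle)
t=49: (idle)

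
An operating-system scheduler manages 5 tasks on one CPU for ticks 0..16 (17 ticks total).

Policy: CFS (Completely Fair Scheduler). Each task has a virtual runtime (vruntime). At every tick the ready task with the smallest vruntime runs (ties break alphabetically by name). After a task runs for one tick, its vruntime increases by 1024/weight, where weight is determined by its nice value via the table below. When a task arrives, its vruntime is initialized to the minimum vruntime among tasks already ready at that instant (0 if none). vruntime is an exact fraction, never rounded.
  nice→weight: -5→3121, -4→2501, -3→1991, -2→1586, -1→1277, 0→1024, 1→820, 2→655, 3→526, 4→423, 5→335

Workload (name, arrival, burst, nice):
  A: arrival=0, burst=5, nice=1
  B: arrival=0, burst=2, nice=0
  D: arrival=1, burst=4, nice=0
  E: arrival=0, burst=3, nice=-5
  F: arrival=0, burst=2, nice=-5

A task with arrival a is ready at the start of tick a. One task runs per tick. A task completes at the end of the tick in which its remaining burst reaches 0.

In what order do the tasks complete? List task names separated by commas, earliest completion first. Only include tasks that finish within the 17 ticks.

completion order = F, E, B, D, A

t=0: vr[A=0 B=0 E=0 F=0] → run A
t=1: vr[A=256/205 B=0 D=0 E=0 F=0] → run B
t=2: vr[A=256/205 B=1 D=0 E=0 F=0] → run D
t=3: vr[A=256/205 B=1 D=1 E=0 F=0] → run E
t=4: vr[A=256/205 B=1 D=1 E=1024/3121 F=0] → run F
t=5: vr[A=256/205 B=1 D=1 E=1024/3121 F=1024/3121] → run E
t=6: vr[A=256/205 B=1 D=1 E=2048/3121 F=1024/3121] → run F
t=7: vr[A=256/205 B=1 D=1 E=2048/3121] → run E
t=8: vr[A=256/205 B=1 D=1] → run B
t=9: vr[A=256/205 D=1] → run D
t=10: vr[A=256/205 D=2] → run A
t=11: vr[A=512/205 D=2] → run D
t=12: vr[A=512/205 D=3] → run A
t=13: vr[A=768/205 D=3] → run D
t=14: vr[A=768/205] → run A
t=15: vr[A=1024/205] → run A
t=16: (idle)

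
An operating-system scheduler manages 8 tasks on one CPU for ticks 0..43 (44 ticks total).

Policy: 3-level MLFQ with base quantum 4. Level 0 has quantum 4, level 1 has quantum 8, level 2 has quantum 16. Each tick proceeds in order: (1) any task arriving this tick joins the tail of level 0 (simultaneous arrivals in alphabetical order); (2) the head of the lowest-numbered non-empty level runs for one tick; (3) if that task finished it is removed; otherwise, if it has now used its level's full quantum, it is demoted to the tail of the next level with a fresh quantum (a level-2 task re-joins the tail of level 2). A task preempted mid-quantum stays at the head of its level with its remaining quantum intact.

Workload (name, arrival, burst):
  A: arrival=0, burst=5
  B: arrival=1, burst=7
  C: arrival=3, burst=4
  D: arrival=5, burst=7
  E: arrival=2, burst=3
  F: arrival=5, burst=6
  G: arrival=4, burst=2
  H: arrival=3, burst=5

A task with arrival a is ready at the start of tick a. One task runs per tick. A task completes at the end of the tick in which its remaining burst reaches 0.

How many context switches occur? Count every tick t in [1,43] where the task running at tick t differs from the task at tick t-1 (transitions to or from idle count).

context switches = 13

t=0: L0/L1/L2 = A/-/- → run A
t=1: L0/L1/L2 = AB/-/- → run A
t=2: L0/L1/L2 = ABE/-/- → run A
t=3: L0/L1/L2 = ABECH/-/- → run A
t=4: L0/L1/L2 = BECHG/A/- → run B
t=5: L0/L1/L2 = BECHGDF/A/- → run B
t=6: L0/L1/L2 = BECHGDF/A/- → run B
t=7: L0/L1/L2 = BECHGDF/A/- → run B
t=8: L0/L1/L2 = ECHGDF/AB/- → run E
t=9: L0/L1/L2 = ECHGDF/AB/- → run E
t=10: L0/L1/L2 = ECHGDF/AB/- → run E
t=11: L0/L1/L2 = CHGDF/AB/- → run C
t=12: L0/L1/L2 = CHGDF/AB/- → run C
t=13: L0/L1/L2 = CHGDF/AB/- → run C
t=14: L0/L1/L2 = CHGDF/AB/- → run C
t=15: L0/L1/L2 = HGDF/AB/- → run H
t=16: L0/L1/L2 = HGDF/AB/- → run H
t=17: L0/L1/L2 = HGDF/AB/- → run H
t=18: L0/L1/L2 = HGDF/AB/- → run H
t=19: L0/L1/L2 = GDF/ABH/- → run G
t=20: L0/L1/L2 = GDF/ABH/- → run G
t=21: L0/L1/L2 = DF/ABH/- → run D
t=22: L0/L1/L2 = DF/ABH/- → run D
t=23: L0/L1/L2 = DF/ABH/- → run D
t=24: L0/L1/L2 = DF/ABH/- → run D
t=25: L0/L1/L2 = F/ABHD/- → run F
t=26: L0/L1/L2 = F/ABHD/- → run F
t=27: L0/L1/L2 = F/ABHD/- → run F
t=28: L0/L1/L2 = F/ABHD/- → run F
t=29: L0/L1/L2 = -/ABHDF/- → run A
t=30: L0/L1/L2 = -/BHDF/- → run B
t=31: L0/L1/L2 = -/BHDF/- → run B
t=32: L0/L1/L2 = -/BHDF/- → run B
t=33: L0/L1/L2 = -/HDF/- → run H
t=34: L0/L1/L2 = -/DF/- → run D
t=35: L0/L1/L2 = -/DF/- → run D
t=36: L0/L1/L2 = -/DF/- → run D
t=37: L0/L1/L2 = -/F/- → run F
t=38: L0/L1/L2 = -/F/- → run F
t=39: (idle)
t=40: (idle)
t=41: (idle)
t=42: (idle)
t=43: (idle)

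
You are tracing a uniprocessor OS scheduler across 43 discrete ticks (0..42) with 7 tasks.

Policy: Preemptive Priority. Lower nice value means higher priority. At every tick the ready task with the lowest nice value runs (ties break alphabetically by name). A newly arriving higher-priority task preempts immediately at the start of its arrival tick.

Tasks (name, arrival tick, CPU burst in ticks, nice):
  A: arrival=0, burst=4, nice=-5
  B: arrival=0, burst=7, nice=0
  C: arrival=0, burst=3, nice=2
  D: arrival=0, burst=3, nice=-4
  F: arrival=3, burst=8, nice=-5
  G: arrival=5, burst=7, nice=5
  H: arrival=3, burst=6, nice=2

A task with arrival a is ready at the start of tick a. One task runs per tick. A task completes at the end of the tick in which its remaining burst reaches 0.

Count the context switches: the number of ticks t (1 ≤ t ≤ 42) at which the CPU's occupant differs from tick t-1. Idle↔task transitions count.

t=0: ready={A,B,C,D} → run A
t=1: ready={A,B,C,D} → run A
t=2: ready={A,B,C,D} → run A
t=3: ready={A,B,C,D,F,H} → run A
t=4: ready={B,C,D,F,H} → run F
t=5: ready={B,C,D,F,G,H} → run F
t=6: ready={B,C,D,F,G,H} → run F
t=7: ready={B,C,D,F,G,H} → run F
t=8: ready={B,C,D,F,G,H} → run F
t=9: ready={B,C,D,F,G,H} → run F
t=10: ready={B,C,D,F,G,H} → run F
t=11: ready={B,C,D,F,G,H} → run F
t=12: ready={B,C,D,G,H} → run D
t=13: ready={B,C,D,G,H} → run D
t=14: ready={B,C,D,G,H} → run D
t=15: ready={B,C,G,H} → run B
t=16: ready={B,C,G,H} → run B
t=17: ready={B,C,G,H} → run B
t=18: ready={B,C,G,H} → run B
t=19: ready={B,C,G,H} → run B
t=20: ready={B,C,G,H} → run B
t=21: ready={B,C,G,H} → run B
t=22: ready={C,G,H} → run C
t=23: ready={C,G,H} → run C
t=24: ready={C,G,H} → run C
t=25: ready={G,H} → run H
t=26: ready={G,H} → run H
t=27: ready={G,H} → run H
t=28: ready={G,H} → run H
t=29: ready={G,H} → run H
t=30: ready={G,H} → run H
t=31: ready={G} → run G
t=32: ready={G} → run G
t=33: ready={G} → run G
t=34: ready={G} → run G
t=35: ready={G} → run G
t=36: ready={G} → run G
t=37: ready={G} → run G
t=38: (idle)
t=39: (idle)
t=40: (idle)
t=41: (idle)
t=42: (idle)

context switches = 7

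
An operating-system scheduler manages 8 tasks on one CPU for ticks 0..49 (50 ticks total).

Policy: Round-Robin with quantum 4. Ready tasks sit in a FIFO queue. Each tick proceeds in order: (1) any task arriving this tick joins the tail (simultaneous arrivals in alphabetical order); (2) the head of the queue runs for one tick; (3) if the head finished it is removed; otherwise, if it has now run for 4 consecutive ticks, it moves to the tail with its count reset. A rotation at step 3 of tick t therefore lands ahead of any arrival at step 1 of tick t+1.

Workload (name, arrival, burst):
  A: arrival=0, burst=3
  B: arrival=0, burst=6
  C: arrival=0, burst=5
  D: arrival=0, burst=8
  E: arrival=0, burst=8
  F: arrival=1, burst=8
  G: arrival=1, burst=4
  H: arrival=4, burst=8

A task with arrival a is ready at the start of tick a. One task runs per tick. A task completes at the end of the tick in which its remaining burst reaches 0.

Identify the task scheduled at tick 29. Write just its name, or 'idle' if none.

running at tick 29 = H

t=0: queue=[A,B,C,D,E] q_used=0 → run A
t=1: queue=[A,B,C,D,E,F,G] q_used=1 → run A
t=2: queue=[A,B,C,D,E,F,G] q_used=2 → run A
t=3: queue=[B,C,D,E,F,G] q_used=0 → run B
t=4: queue=[B,C,D,E,F,G,H] q_used=1 → run B
t=5: queue=[B,C,D,E,F,G,H] q_used=2 → run B
t=6: queue=[B,C,D,E,F,G,H] q_used=3 → run B
t=7: queue=[C,D,E,F,G,H,B] q_used=0 → run C
t=8: queue=[C,D,E,F,G,H,B] q_used=1 → run C
t=9: queue=[C,D,E,F,G,H,B] q_used=2 → run C
t=10: queue=[C,D,E,F,G,H,B] q_used=3 → run C
t=11: queue=[D,E,F,G,H,B,C] q_used=0 → run D
t=12: queue=[D,E,F,G,H,B,C] q_used=1 → run D
t=13: queue=[D,E,F,G,H,B,C] q_used=2 → run D
t=14: queue=[D,E,F,G,H,B,C] q_used=3 → run D
t=15: queue=[E,F,G,H,B,C,D] q_used=0 → run E
t=16: queue=[E,F,G,H,B,C,D] q_used=1 → run E
t=17: queue=[E,F,G,H,B,C,D] q_used=2 → run E
t=18: queue=[E,F,G,H,B,C,D] q_used=3 → run E
t=19: queue=[F,G,H,B,C,D,E] q_used=0 → run F
t=20: queue=[F,G,H,B,C,D,E] q_used=1 → run F
t=21: queue=[F,G,H,B,C,D,E] q_used=2 → run F
t=22: queue=[F,G,H,B,C,D,E] q_used=3 → run F
t=23: queue=[G,H,B,C,D,E,F] q_used=0 → run G
t=24: queue=[G,H,B,C,D,E,F] q_used=1 → run G
t=25: queue=[G,H,B,C,D,E,F] q_used=2 → run G
t=26: queue=[G,H,B,C,D,E,F] q_used=3 → run G
t=27: queue=[H,B,C,D,E,F] q_used=0 → run H
t=28: queue=[H,B,C,D,E,F] q_used=1 → run H
t=29: queue=[H,B,C,D,E,F] q_used=2 → run H
t=30: queue=[H,B,C,D,E,F] q_used=3 → run H
t=31: queue=[B,C,D,E,F,H] q_used=0 → run B
t=32: queue=[B,C,D,E,F,H] q_used=1 → run B
t=33: queue=[C,D,E,F,H] q_used=0 → run C
t=34: queue=[D,E,F,H] q_used=0 → run D
t=35: queue=[D,E,F,H] q_used=1 → run D
t=36: queue=[D,E,F,H] q_used=2 → run D
t=37: queue=[D,E,F,H] q_used=3 → run D
t=38: queue=[E,F,H] q_used=0 → run E
t=39: queue=[E,F,H] q_used=1 → run E
t=40: queue=[E,F,H] q_used=2 → run E
t=41: queue=[E,F,H] q_used=3 → run E
t=42: queue=[F,H] q_used=0 → run F
t=43: queue=[F,H] q_used=1 → run F
t=44: queue=[F,H] q_used=2 → run F
t=45: queue=[F,H] q_used=3 → run F
t=46: queue=[H] q_used=0 → run H
t=47: queue=[H] q_used=1 → run H
t=48: queue=[H] q_used=2 → run H
t=49: queue=[H] q_used=3 → run H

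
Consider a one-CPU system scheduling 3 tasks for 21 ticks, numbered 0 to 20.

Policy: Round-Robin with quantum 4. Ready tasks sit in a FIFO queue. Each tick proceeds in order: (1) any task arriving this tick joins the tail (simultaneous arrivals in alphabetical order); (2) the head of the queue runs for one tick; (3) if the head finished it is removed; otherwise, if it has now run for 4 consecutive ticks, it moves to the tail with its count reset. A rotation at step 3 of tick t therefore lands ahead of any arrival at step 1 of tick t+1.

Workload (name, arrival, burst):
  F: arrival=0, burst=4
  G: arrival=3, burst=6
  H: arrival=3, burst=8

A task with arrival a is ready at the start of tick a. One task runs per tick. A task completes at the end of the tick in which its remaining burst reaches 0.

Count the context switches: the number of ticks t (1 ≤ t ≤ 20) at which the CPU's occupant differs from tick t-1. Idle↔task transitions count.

context switches = 5

t=0: queue=[F] q_used=0 → run F
t=1: queue=[F] q_used=1 → run F
t=2: queue=[F] q_used=2 → run F
t=3: queue=[F,G,H] q_used=3 → run F
t=4: queue=[G,H] q_used=0 → run G
t=5: queue=[G,H] q_used=1 → run G
t=6: queue=[G,H] q_used=2 → run G
t=7: queue=[G,H] q_used=3 → run G
t=8: queue=[H,G] q_used=0 → run H
t=9: queue=[H,G] q_used=1 → run H
t=10: queue=[H,G] q_used=2 → run H
t=11: queue=[H,G] q_used=3 → run H
t=12: queue=[G,H] q_used=0 → run G
t=13: queue=[G,H] q_used=1 → run G
t=14: queue=[H] q_used=0 → run H
t=15: queue=[H] q_used=1 → run H
t=16: queue=[H] q_used=2 → run H
t=17: queue=[H] q_used=3 → run H
t=18: (idle)
t=19: (idle)
t=20: (idle)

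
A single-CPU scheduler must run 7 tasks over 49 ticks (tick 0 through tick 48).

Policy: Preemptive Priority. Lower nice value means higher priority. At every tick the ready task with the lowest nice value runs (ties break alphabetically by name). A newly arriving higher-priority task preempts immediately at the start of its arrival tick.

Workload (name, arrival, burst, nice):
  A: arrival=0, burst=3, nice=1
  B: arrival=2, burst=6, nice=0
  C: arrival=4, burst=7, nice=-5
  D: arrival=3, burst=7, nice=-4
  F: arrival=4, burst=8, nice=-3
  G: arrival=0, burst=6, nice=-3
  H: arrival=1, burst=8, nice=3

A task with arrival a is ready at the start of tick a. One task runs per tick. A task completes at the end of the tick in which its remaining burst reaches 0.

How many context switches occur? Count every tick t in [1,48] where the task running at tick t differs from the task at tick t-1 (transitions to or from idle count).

context switches = 9

t=0: ready={A,G} → run G
t=1: ready={A,G,H} → run G
t=2: ready={A,B,G,H} → run G
t=3: ready={A,B,D,G,H} → run D
t=4: ready={A,B,C,D,F,G,H} → run C
t=5: ready={A,B,C,D,F,G,H} → run C
t=6: ready={A,B,C,D,F,G,H} → run C
t=7: ready={A,B,C,D,F,G,H} → run C
t=8: ready={A,B,C,D,F,G,H} → run C
t=9: ready={A,B,C,D,F,G,H} → run C
t=10: ready={A,B,C,D,F,G,H} → run C
t=11: ready={A,B,D,F,G,H} → run D
t=12: ready={A,B,D,F,G,H} → run D
t=13: ready={A,B,D,F,G,H} → run D
t=14: ready={A,B,D,F,G,H} → run D
t=15: ready={A,B,D,F,G,H} → run D
t=16: ready={A,B,D,F,G,H} → run D
t=17: ready={A,B,F,G,H} → run F
t=18: ready={A,B,F,G,H} → run F
t=19: ready={A,B,F,G,H} → run F
t=20: ready={A,B,F,G,H} → run F
t=21: ready={A,B,F,G,H} → run F
t=22: ready={A,B,F,G,H} → run F
t=23: ready={A,B,F,G,H} → run F
t=24: ready={A,B,F,G,H} → run F
t=25: ready={A,B,G,H} → run G
t=26: ready={A,B,G,H} → run G
t=27: ready={A,B,G,H} → run G
t=28: ready={A,B,H} → run B
t=29: ready={A,B,H} → run B
t=30: ready={A,B,H} → run B
t=31: ready={A,B,H} → run B
t=32: ready={A,B,H} → run B
t=33: ready={A,B,H} → run B
t=34: ready={A,H} → run A
t=35: ready={A,H} → run A
t=36: ready={A,H} → run A
t=37: ready={H} → run H
t=38: ready={H} → run H
t=39: ready={H} → run H
t=40: ready={H} → run H
t=41: ready={H} → run H
t=42: ready={H} → run H
t=43: ready={H} → run H
t=44: ready={H} → run H
t=45: (idle)
t=46: (idle)
t=47: (idle)
t=48: (idle)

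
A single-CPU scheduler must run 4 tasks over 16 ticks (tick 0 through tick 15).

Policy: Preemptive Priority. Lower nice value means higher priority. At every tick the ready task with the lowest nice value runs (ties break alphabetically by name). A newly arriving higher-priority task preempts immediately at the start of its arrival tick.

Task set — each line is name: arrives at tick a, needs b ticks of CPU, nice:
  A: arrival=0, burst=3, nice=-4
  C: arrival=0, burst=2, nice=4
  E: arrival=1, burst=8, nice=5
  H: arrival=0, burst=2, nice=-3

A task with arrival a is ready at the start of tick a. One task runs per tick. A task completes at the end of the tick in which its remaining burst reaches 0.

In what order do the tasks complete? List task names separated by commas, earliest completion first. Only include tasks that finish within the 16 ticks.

completion order = A, H, C, E

t=0: ready={A,C,H} → run A
t=1: ready={A,C,E,H} → run A
t=2: ready={A,C,E,H} → run A
t=3: ready={C,E,H} → run H
t=4: ready={C,E,H} → run H
t=5: ready={C,E} → run C
t=6: ready={C,E} → run C
t=7: ready={E} → run E
t=8: ready={E} → run E
t=9: ready={E} → run E
t=10: ready={E} → run E
t=11: ready={E} → run E
t=12: ready={E} → run E
t=13: ready={E} → run E
t=14: ready={E} → run E
t=15: (idle)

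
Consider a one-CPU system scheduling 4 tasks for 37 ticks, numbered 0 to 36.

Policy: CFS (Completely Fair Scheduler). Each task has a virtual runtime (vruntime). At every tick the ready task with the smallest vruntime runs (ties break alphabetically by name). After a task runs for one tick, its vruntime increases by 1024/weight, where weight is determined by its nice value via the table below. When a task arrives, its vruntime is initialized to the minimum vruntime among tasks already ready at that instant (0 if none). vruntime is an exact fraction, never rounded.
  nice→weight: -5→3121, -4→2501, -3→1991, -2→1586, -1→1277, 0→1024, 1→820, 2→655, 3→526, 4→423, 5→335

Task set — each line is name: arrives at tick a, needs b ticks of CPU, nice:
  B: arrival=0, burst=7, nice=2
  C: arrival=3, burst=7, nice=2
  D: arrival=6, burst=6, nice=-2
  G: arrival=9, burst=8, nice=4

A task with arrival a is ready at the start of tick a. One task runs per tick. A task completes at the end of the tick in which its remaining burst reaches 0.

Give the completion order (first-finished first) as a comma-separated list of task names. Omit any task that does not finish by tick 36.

completion order = B, D, C, G

t=0: vr[B=0] → run B
t=1: vr[B=1024/655] → run B
t=2: vr[B=2048/655] → run B
t=3: vr[B=3072/655 C=3072/655] → run B
t=4: vr[B=4096/655 C=3072/655] → run C
t=5: vr[B=4096/655 C=4096/655] → run B
t=6: vr[B=1024/131 C=4096/655 D=4096/655] → run C
t=7: vr[B=1024/131 C=1024/131 D=4096/655] → run D
t=8: vr[B=1024/131 C=1024/131 D=3583488/519415] → run D
t=9: vr[B=1024/131 C=1024/131 D=3918848/519415 G=3918848/519415] → run D
t=10: vr[B=1024/131 C=1024/131 D=4254208/519415 G=3918848/519415] → run G
t=11: vr[B=1024/131 C=1024/131 D=4254208/519415 G=2189553664/219712545] → run B
t=12: vr[B=6144/655 C=1024/131 D=4254208/519415 G=2189553664/219712545] → run C
t=13: vr[B=6144/655 C=6144/655 D=4254208/519415 G=2189553664/219712545] → run D
t=14: vr[B=6144/655 C=6144/655 D=4589568/519415 G=2189553664/219712545] → run D
t=15: vr[B=6144/655 C=6144/655 D=4924928/519415 G=2189553664/219712545] → run B
t=16: vr[C=6144/655 D=4924928/519415 G=2189553664/219712545] → run C
t=17: vr[C=7168/655 D=4924928/519415 G=2189553664/219712545] → run D
t=18: vr[C=7168/655 G=2189553664/219712545] → run G
t=19: vr[C=7168/655 G=2721434624/219712545] → run C
t=20: vr[C=8192/655 G=2721434624/219712545] → run G
t=21: vr[C=8192/655 G=1084438528/73237515] → run C
t=22: vr[C=9216/655 G=1084438528/73237515] → run C
t=23: vr[G=1084438528/73237515] → run G
t=24: vr[G=3785196544/219712545] → run G
t=25: vr[G=4317077504/219712545] → run G
t=26: vr[G=1616319488/73237515] → run G
t=27: vr[G=5380839424/219712545] → run G
t=28: (idle)
t=29: (idle)
t=30: (idle)
t=31: (idle)
t=32: (idle)
t=33: (idle)
t=34: (idle)
t=35: (idle)
t=36: (idle)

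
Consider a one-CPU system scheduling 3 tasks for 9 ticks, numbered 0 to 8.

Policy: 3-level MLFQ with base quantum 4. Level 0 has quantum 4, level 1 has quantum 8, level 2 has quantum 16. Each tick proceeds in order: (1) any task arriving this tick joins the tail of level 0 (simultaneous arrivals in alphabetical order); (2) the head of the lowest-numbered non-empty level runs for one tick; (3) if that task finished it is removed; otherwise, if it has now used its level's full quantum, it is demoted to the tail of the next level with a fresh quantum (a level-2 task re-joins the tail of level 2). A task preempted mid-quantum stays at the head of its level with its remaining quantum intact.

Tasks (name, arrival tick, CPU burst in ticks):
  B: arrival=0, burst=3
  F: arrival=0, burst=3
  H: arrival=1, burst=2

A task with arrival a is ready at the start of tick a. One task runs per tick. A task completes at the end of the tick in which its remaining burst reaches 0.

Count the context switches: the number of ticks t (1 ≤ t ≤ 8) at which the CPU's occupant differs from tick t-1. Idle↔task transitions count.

t=0: L0/L1/L2 = BF/-/- → run B
t=1: L0/L1/L2 = BFH/-/- → run B
t=2: L0/L1/L2 = BFH/-/- → run B
t=3: L0/L1/L2 = FH/-/- → run F
t=4: L0/L1/L2 = FH/-/- → run F
t=5: L0/L1/L2 = FH/-/- → run F
t=6: L0/L1/L2 = H/-/- → run H
t=7: L0/L1/L2 = H/-/- → run H
t=8: (idle)

context switches = 3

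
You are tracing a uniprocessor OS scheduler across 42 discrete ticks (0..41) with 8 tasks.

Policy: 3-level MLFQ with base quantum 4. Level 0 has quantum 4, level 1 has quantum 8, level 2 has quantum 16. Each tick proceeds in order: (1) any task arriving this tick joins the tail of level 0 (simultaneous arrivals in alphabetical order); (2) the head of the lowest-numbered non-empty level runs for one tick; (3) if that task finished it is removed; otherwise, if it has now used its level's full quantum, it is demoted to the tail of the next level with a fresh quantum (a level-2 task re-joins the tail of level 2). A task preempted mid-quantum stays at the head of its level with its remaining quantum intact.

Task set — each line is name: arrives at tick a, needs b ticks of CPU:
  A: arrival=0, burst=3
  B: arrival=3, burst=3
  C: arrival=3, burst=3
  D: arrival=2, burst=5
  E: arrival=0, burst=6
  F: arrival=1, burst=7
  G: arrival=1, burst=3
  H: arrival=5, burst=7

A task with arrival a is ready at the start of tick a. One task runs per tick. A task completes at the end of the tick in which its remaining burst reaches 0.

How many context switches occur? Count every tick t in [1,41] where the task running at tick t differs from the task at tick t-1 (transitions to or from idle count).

t=0: L0/L1/L2 = AE/-/- → run A
t=1: L0/L1/L2 = AEFG/-/- → run A
t=2: L0/L1/L2 = AEFGD/-/- → run A
t=3: L0/L1/L2 = EFGDBC/-/- → run E
t=4: L0/L1/L2 = EFGDBC/-/- → run E
t=5: L0/L1/L2 = EFGDBCH/-/- → run E
t=6: L0/L1/L2 = EFGDBCH/-/- → run E
t=7: L0/L1/L2 = FGDBCH/E/- → run F
t=8: L0/L1/L2 = FGDBCH/E/- → run F
t=9: L0/L1/L2 = FGDBCH/E/- → run F
t=10: L0/L1/L2 = FGDBCH/E/- → run F
t=11: L0/L1/L2 = GDBCH/EF/- → run G
t=12: L0/L1/L2 = GDBCH/EF/- → run G
t=13: L0/L1/L2 = GDBCH/EF/- → run G
t=14: L0/L1/L2 = DBCH/EF/- → run D
t=15: L0/L1/L2 = DBCH/EF/- → run D
t=16: L0/L1/L2 = DBCH/EF/- → run D
t=17: L0/L1/L2 = DBCH/EF/- → run D
t=18: L0/L1/L2 = BCH/EFD/- → run B
t=19: L0/L1/L2 = BCH/EFD/- → run B
t=20: L0/L1/L2 = BCH/EFD/- → run B
t=21: L0/L1/L2 = CH/EFD/- → run C
t=22: L0/L1/L2 = CH/EFD/- → run C
t=23: L0/L1/L2 = CH/EFD/- → run C
t=24: L0/L1/L2 = H/EFD/- → run H
t=25: L0/L1/L2 = H/EFD/- → run H
t=26: L0/L1/L2 = H/EFD/- → run H
t=27: L0/L1/L2 = H/EFD/- → run H
t=28: L0/L1/L2 = -/EFDH/- → run E
t=29: L0/L1/L2 = -/EFDH/- → run E
t=30: L0/L1/L2 = -/FDH/- → run F
t=31: L0/L1/L2 = -/FDH/- → run F
t=32: L0/L1/L2 = -/FDH/- → run F
t=33: L0/L1/L2 = -/DH/- → run D
t=34: L0/L1/L2 = -/H/- → run H
t=35: L0/L1/L2 = -/H/- → run H
t=36: L0/L1/L2 = -/H/- → run H
t=37: (idle)
t=38: (idle)
t=39: (idle)
t=40: (idle)
t=41: (idle)

context switches = 12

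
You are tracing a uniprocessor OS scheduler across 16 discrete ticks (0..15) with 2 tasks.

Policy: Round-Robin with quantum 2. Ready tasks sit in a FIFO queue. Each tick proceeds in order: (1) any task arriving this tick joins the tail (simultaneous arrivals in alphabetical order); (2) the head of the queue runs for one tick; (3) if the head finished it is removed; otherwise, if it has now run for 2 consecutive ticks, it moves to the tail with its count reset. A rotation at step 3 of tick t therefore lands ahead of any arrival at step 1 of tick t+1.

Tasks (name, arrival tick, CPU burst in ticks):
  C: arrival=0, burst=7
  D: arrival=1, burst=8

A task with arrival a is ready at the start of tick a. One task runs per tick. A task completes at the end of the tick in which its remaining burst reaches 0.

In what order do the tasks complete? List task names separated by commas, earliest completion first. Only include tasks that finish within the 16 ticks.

t=0: queue=[C] q_used=0 → run C
t=1: queue=[C,D] q_used=1 → run C
t=2: queue=[D,C] q_used=0 → run D
t=3: queue=[D,C] q_used=1 → run D
t=4: queue=[C,D] q_used=0 → run C
t=5: queue=[C,D] q_used=1 → run C
t=6: queue=[D,C] q_used=0 → run D
t=7: queue=[D,C] q_used=1 → run D
t=8: queue=[C,D] q_used=0 → run C
t=9: queue=[C,D] q_used=1 → run C
t=10: queue=[D,C] q_used=0 → run D
t=11: queue=[D,C] q_used=1 → run D
t=12: queue=[C,D] q_used=0 → run C
t=13: queue=[D] q_used=0 → run D
t=14: queue=[D] q_used=1 → run D
t=15: (idle)

completion order = C, D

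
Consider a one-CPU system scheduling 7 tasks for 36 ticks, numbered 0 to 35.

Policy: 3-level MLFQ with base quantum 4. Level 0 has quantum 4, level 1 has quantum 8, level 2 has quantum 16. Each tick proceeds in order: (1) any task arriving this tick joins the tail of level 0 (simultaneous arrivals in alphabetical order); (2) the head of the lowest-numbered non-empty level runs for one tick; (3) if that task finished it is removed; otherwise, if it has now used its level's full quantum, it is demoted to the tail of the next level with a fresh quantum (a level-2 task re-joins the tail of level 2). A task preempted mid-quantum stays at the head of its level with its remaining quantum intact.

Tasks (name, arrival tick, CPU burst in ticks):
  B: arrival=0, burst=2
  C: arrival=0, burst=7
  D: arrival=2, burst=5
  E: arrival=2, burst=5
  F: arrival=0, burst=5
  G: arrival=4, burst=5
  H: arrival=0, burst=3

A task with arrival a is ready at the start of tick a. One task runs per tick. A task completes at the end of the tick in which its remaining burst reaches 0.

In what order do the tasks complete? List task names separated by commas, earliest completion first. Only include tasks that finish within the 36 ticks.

t=0: L0/L1/L2 = BCFH/-/- → run B
t=1: L0/L1/L2 = BCFH/-/- → run B
t=2: L0/L1/L2 = CFHDE/-/- → run C
t=3: L0/L1/L2 = CFHDE/-/- → run C
t=4: L0/L1/L2 = CFHDEG/-/- → run C
t=5: L0/L1/L2 = CFHDEG/-/- → run C
t=6: L0/L1/L2 = FHDEG/C/- → run F
t=7: L0/L1/L2 = FHDEG/C/- → run F
t=8: L0/L1/L2 = FHDEG/C/- → run F
t=9: L0/L1/L2 = FHDEG/C/- → run F
t=10: L0/L1/L2 = HDEG/CF/- → run H
t=11: L0/L1/L2 = HDEG/CF/- → run H
t=12: L0/L1/L2 = HDEG/CF/- → run H
t=13: L0/L1/L2 = DEG/CF/- → run D
t=14: L0/L1/L2 = DEG/CF/- → run D
t=15: L0/L1/L2 = DEG/CF/- → run D
t=16: L0/L1/L2 = DEG/CF/- → run D
t=17: L0/L1/L2 = EG/CFD/- → run E
t=18: L0/L1/L2 = EG/CFD/- → run E
t=19: L0/L1/L2 = EG/CFD/- → run E
t=20: L0/L1/L2 = EG/CFD/- → run E
t=21: L0/L1/L2 = G/CFDE/- → run G
t=22: L0/L1/L2 = G/CFDE/- → run G
t=23: L0/L1/L2 = G/CFDE/- → run G
t=24: L0/L1/L2 = G/CFDE/- → run G
t=25: L0/L1/L2 = -/CFDEG/- → run C
t=26: L0/L1/L2 = -/CFDEG/- → run C
t=27: L0/L1/L2 = -/CFDEG/- → run C
t=28: L0/L1/L2 = -/FDEG/- → run F
t=29: L0/L1/L2 = -/DEG/- → run D
t=30: L0/L1/L2 = -/EG/- → run E
t=31: L0/L1/L2 = -/G/- → run G
t=32: (idle)
t=33: (idle)
t=34: (idle)
t=35: (idle)

completion order = B, H, C, F, D, E, G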